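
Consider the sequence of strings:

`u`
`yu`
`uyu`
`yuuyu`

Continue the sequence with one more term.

From term 3 onward, concatenate the second-to-last term with the last: u·yu = uyu, yu·uyu = yuuyu, …
The next term joins uyu and yuuyu.

uyuyuuyu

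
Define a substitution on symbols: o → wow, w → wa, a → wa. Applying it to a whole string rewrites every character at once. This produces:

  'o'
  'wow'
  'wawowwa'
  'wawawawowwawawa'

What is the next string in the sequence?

φ(wawawawowwawawa) expands symbol-by-symbol to wa wa wa wa wa wa wa wow wa wa wa wa wa wa wa; joining the 15 pieces gives the next term.

wawawawawawawawowwawawawawawawa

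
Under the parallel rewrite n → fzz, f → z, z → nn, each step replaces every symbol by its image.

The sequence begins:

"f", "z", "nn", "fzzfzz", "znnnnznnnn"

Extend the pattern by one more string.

nnfzzfzzfzzfzznnfzzfzzfzzfzz

Expanding znnnnznnnn: z→nn, n→fzz, n→fzz, n→fzz, n→fzz, z→nn, n→fzz, n→fzz, n→fzz, n→fzz. Concatenated: nn fzz fzz fzz fzz nn fzz fzz fzz fzz.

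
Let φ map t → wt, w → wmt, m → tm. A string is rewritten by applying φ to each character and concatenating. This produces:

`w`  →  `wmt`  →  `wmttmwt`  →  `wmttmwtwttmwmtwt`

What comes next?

Rewriting the 16 symbols of wmttmwtwttmwmtwt one by one yields wmt tm wt wt tm wmt wt wmt wt wt tm wmt tm wt wmt wt; concatenated:

wmttmwtwttmwmtwtwmtwtwttmwmttmwtwmtwt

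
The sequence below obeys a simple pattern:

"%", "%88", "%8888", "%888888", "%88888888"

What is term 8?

%88888888888888

Each term is the previous one with 88 appended.
From %88888888, 3 further steps: %88888888 → %8888888888 → %888888888888 → (answer).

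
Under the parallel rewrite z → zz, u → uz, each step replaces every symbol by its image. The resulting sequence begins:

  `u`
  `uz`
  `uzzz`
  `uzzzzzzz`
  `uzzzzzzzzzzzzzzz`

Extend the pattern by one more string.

Applying the rule to each of the 16 symbols of uzzzzzzzzzzzzzzz gives the pieces uz zz zz zz zz zz zz zz zz zz zz zz zz zz zz zz, which concatenate to the answer.

uzzzzzzzzzzzzzzzzzzzzzzzzzzzzzzz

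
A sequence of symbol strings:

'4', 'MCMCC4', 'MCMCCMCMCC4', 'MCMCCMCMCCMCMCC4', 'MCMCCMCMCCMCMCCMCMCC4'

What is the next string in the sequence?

MCMCCMCMCCMCMCCMCMCCMCMCC4

The strings grow by a fixed prefix MCMCC each time.
So the next term is MCMCC·MCMCCMCMCCMCMCCMCMCC4.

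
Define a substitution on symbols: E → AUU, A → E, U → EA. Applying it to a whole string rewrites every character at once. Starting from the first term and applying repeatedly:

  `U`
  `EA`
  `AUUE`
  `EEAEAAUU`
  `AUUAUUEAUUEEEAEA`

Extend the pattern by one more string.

EEAEAEEAEAAUUEEAEAAUUAUUAUUEAUUE

Replace each of the 16 characters of AUUAUUEAUUEEEAEA in place — E EA EA E EA EA AUU E EA EA AUU AUU AUU E AUU E — and concatenate.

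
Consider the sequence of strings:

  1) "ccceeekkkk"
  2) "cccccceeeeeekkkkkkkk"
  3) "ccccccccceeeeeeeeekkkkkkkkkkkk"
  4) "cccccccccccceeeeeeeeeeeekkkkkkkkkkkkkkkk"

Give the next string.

Reading off run lengths: c runs 3, 6, 9, 12; e runs 3, 6, 9, 12; k runs 4, 8, 12, 16 — each is linear in n (n = 1, 2, …).
Setting n = 5 gives 15, 15, 20 characters in each block.

ccccccccccccccceeeeeeeeeeeeeeekkkkkkkkkkkkkkkkkkkk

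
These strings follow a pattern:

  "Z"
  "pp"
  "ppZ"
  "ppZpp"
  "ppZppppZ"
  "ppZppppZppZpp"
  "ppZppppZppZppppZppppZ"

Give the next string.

Each term (from the third on) is the previous term followed by the one before it: term 3 = pp·Z = ppZ.
So term 8 is ppZppppZppZppppZppppZ·ppZppppZppZpp.

ppZppppZppZppppZppppZppZppppZppZpp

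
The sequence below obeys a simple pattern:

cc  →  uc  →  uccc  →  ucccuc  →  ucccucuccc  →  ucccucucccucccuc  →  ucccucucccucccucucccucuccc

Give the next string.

This is a Fibonacci-style word recurrence s(k) = s(k−1)·s(k−2): e.g. uc·cc = uccc.
Continuing: ucccucucccucccucucccucuccc · ucccucucccucccuc gives term 8.

ucccucucccucccucucccucucccucccucucccucccuc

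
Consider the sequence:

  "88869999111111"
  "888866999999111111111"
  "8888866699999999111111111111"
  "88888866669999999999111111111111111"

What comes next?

Each string has the form 8^{n+1} 6^{n-1} 9^{2n} 1^{3n}, where the shown terms are n = 2, 3, 4, 5.
Setting n = 6 gives 7, 5, 12, 18 characters in each block.

888888866666999999999999111111111111111111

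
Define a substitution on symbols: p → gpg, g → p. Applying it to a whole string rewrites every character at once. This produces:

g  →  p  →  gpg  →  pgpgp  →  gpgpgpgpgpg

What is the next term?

pgpgpgpgpgpgpgpgpgpgp

Rewriting each symbol of gpgpgpgpgpg: g→p, p→gpg, g→p, p→gpg, g→p, p→gpg, g→p, p→gpg, g→p, p→gpg, g→p, which concatenates to p gpg p gpg p gpg p gpg p gpg p.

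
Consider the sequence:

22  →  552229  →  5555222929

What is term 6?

Every step adds 55 to the front and 29 to the end of the previous string.
From 5555222929, 3 further steps: 5555222929 → 55555522292929 → 555555552229292929 → (answer).

5555555555222929292929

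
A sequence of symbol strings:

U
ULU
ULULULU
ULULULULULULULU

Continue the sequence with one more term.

ULULULULULULULULULULULULULULULU

Each string is two copies of the previous one joined by 'L'.
One more doubling of ULULULULULULULU gives the answer.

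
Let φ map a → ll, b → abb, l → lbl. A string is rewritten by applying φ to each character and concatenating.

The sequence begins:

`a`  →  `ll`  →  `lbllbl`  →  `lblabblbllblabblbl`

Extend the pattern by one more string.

lblabblblllabbabblblabblbllblabblblllabbabblblabblbl

Applying the rule to each of the 18 symbols of lblabblbllblabblbl gives the pieces lbl abb lbl ll abb abb lbl abb lbl lbl abb lbl ll abb abb lbl abb lbl, which concatenate to the answer.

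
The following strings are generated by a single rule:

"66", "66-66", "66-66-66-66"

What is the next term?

Each string is two copies of the previous one joined by '-'.
Doubling 66-66-66-66 with '-' between the halves:

66-66-66-66-66-66-66-66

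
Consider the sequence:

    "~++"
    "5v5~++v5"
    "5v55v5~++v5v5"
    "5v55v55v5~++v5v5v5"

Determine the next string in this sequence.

Every step adds 5v5 to the front and v5 to the end of the previous string.
Applying this once more to 5v55v55v5~++v5v5v5:

5v55v55v55v5~++v5v5v5v5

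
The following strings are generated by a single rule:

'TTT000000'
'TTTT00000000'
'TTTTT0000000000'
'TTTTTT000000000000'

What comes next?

TTTTTTT00000000000000

Term n consists of n T's, followed by 2n 0's, where the shown terms are n = 3, 4, 5, 6.
At n = 7 the blocks have lengths 7, 14.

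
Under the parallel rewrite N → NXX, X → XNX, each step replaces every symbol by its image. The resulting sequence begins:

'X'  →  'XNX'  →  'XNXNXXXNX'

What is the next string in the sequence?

Rewriting each symbol of XNXNXXXNX: X→XNX, N→NXX, X→XNX, N→NXX, X→XNX, X→XNX, X→XNX, N→NXX, X→XNX, which concatenates to XNX NXX XNX NXX XNX XNX XNX NXX XNX.

XNXNXXXNXNXXXNXXNXXNXNXXXNX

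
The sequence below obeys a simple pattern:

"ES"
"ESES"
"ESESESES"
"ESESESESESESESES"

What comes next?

ESESESESESESESESESESESESESESESES

Every step duplicates the string.
One more doubling of ESESESESESESESES gives the answer.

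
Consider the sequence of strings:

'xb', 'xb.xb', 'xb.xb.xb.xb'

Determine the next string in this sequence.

Each string is two copies of the previous one joined by '.'.
Doubling xb.xb.xb.xb with '.' between the halves:

xb.xb.xb.xb.xb.xb.xb.xb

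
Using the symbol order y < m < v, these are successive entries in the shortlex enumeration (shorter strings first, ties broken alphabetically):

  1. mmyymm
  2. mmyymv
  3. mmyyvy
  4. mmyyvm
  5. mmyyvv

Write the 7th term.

mmymym

Stepping forward 2 times from mmyyvv: mmyyvv → mmymyy, then the target.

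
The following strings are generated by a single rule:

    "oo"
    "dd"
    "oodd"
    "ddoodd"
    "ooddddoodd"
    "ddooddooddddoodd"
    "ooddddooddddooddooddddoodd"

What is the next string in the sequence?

Each term (from the third on) is the two preceding terms concatenated in order: term 3 = oo·dd = oodd.
Continuing: ddooddooddddoodd · ooddddooddddooddooddddoodd gives term 8.

ddooddooddddooddooddddooddddooddooddddoodd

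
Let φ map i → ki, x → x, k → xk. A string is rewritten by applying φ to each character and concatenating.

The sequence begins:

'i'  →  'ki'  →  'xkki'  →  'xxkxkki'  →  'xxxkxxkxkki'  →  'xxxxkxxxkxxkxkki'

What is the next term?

xxxxxkxxxxkxxxkxxkxkki

Applying the rule to each of the 16 symbols of xxxxkxxxkxxkxkki gives the pieces x x x x xk x x x xk x x xk x xk xk ki, which concatenate to the answer.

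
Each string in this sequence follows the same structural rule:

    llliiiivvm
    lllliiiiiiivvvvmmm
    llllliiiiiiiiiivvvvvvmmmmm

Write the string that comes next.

Reading off run lengths: l runs 3, 4, 5; i runs 4, 7, 10; v runs 2, 4, 6; m runs 1, 3, 5 — each is linear in n (n = 1, 2, …).
For the next term, n = 4, so the run lengths are 6, 13, 8, 7.

lllllliiiiiiiiiiiiivvvvvvvvmmmmmmm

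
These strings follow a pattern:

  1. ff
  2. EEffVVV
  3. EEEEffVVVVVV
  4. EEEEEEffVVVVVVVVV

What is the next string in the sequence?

Every step adds EE to the front and VVV to the end of the previous string.
Applying this once more to EEEEEEffVVVVVVVVV:

EEEEEEEEffVVVVVVVVVVVV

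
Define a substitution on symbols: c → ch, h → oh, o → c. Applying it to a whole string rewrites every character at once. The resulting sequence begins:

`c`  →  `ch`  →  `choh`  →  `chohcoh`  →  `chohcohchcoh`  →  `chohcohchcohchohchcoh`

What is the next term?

chohcohchcohchohchcohchohcohchohchcoh

Applying the rule to each of the 21 symbols of chohcohchcohchohchcoh gives the pieces ch oh c oh ch c oh ch oh ch c oh ch oh c oh ch oh ch c oh, which concatenate to the answer.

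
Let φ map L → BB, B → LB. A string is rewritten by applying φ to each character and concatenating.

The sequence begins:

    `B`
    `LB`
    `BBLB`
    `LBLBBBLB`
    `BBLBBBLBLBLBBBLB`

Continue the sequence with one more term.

Replace each of the 16 characters of BBLBBBLBLBLBBBLB in place — LB LB BB LB LB LB BB LB BB LB BB LB LB LB BB LB — and concatenate.

LBLBBBLBLBLBBBLBBBLBBBLBLBLBBBLB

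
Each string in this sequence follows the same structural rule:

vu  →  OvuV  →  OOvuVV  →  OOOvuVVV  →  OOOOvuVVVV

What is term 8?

OOOOOOOvuVVVVVVV

Each term wraps the previous one in O on the left and V on the right.
From OOOOvuVVVV, 3 further steps: OOOOvuVVVV → OOOOOvuVVVVV → OOOOOOvuVVVVVV → (answer).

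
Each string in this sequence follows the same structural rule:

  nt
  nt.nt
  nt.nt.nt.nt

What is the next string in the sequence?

Each string is two copies of the previous one joined by '.'.
So the next term is two copies of nt.nt.nt.nt with '.' between the halves.

nt.nt.nt.nt.nt.nt.nt.nt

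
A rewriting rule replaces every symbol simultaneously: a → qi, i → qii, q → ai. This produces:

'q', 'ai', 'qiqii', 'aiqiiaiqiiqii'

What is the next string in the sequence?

Replace each of the 13 characters of aiqiiaiqiiqii in place — qi qii ai qii qii qi qii ai qii qii ai qii qii — and concatenate.

qiqiiaiqiiqiiqiqiiaiqiiqiiaiqiiqii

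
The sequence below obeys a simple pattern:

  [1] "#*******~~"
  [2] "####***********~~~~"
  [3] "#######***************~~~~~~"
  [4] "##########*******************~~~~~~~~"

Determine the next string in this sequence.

Term n consists of 3n-2 #'s, followed by 4n+3 *'s, followed by 2n ~'s (n = 1, 2, …).
Setting n = 5 gives 13, 23, 10 characters in each block.

#############***********************~~~~~~~~~~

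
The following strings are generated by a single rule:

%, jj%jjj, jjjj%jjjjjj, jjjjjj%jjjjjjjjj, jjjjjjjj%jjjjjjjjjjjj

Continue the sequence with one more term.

s(k+1) = jj·s(k)·jjj, so each term gains jj as a prefix and jjj as a suffix.
Applying this once more to jjjjjjjj%jjjjjjjjjjjj:

jjjjjjjjjj%jjjjjjjjjjjjjjj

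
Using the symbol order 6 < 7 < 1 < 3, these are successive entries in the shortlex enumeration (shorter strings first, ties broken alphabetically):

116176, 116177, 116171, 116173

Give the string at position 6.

116117

Stepping forward 2 times from 116173: 116173 → 116116, then the target.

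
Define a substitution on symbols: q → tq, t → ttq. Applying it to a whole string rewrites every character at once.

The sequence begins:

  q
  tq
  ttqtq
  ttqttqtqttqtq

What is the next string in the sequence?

φ(ttqttqtqttqtq) expands symbol-by-symbol to ttq ttq tq ttq ttq tq ttq tq ttq ttq tq ttq tq; joining the 13 pieces gives the next term.

ttqttqtqttqttqtqttqtqttqttqtqttqtq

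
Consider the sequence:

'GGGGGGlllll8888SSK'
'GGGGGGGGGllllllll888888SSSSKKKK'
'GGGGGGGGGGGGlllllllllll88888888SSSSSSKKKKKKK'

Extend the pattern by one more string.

GGGGGGGGGGGGGGGllllllllllllll8888888888SSSSSSSSKKKKKKKKKK

Reading off run lengths: G runs 6, 9, 12; l runs 5, 8, 11; 8 runs 4, 6, 8; S runs 2, 4, 6; K runs 1, 4, 7 — each is linear in n (n = 1, 2, …).
For the next term, n = 4, so the run lengths are 15, 14, 10, 8, 10.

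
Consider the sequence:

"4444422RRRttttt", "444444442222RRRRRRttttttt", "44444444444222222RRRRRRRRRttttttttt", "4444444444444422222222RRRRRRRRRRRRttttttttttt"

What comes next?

444444444444444442222222222RRRRRRRRRRRRRRRttttttttttttt

The n-th term is 3n+2 4's then 2n 2's then 3n R's then 2n+3 t's (n = 1, 2, …).
At n = 5 the blocks have lengths 17, 10, 15, 13.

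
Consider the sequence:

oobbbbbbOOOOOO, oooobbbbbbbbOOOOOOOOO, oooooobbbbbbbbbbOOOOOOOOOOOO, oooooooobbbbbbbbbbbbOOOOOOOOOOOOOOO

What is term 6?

oooooooooooobbbbbbbbbbbbbbbbOOOOOOOOOOOOOOOOOOOOO

Reading off run lengths: o runs 2, 4, 6, 8; b runs 6, 8, 10, 12; O runs 6, 9, 12, 15 — each is linear in n, where the shown terms are n = 2, 3, 4, 5.
For term 6, n = 7, so the run lengths are 12, 16, 21.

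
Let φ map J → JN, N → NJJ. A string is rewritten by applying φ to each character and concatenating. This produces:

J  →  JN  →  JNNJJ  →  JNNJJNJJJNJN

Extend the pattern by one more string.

Rewriting each symbol of JNNJJNJJJNJN: J→JN, N→NJJ, N→NJJ, J→JN, J→JN, N→NJJ, J→JN, J→JN, J→JN, N→NJJ, J→JN, N→NJJ, which concatenates to JN NJJ NJJ JN JN NJJ JN JN JN NJJ JN NJJ.

JNNJJNJJJNJNNJJJNJNJNNJJJNNJJ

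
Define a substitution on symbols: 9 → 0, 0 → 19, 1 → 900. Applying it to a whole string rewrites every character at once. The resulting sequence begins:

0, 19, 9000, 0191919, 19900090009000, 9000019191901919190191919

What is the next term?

0191919199000900090001990009000900019900090009000

φ(9000019191901919190191919) expands symbol-by-symbol to 0 19 19 19 19 900 0 900 0 900 0 19 900 0 900 0 900 0 19 900 0 900 0 900 0; joining the 25 pieces gives the next term.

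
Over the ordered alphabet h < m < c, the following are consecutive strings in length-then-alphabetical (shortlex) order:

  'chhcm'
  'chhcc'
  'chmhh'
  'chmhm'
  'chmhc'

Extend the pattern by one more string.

The successor of chmhc increments the rightmost position that isn't already c and resets every position after it to h.

chmmh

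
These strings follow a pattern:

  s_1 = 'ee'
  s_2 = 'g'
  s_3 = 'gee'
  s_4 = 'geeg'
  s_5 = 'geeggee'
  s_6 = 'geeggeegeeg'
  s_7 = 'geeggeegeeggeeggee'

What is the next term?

Each term (from the third on) is the previous term followed by the one before it: term 3 = g·ee = gee.
Continuing: geeggeegeeggeeggee · geeggeegeeg gives term 8.

geeggeegeeggeeggeegeeggeegeeg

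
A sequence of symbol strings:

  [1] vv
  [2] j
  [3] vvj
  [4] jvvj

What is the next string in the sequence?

vvjjvvj

This is a Fibonacci-style word recurrence s(k) = s(k−2)·s(k−1): e.g. vv·j = vvj.
Continuing: vvj · jvvj gives term 5.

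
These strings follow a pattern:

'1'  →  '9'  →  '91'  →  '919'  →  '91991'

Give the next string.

Each term (from the third on) is the previous term followed by the one before it: term 3 = 9·1 = 91.
The next term joins 91991 and 919.

91991919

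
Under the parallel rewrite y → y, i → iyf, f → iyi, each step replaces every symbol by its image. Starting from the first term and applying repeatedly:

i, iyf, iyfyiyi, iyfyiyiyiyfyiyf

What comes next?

iyfyiyiyiyfyiyfyiyfyiyiyiyfyiyi

φ(iyfyiyiyiyfyiyf) expands symbol-by-symbol to iyf y iyi y iyf y iyf y iyf y iyi y iyf y iyi; joining the 15 pieces gives the next term.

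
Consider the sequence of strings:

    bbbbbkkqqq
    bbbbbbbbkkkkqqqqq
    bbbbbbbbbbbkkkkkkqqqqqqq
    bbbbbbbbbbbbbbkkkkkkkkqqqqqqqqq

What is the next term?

bbbbbbbbbbbbbbbbbkkkkkkkkkkqqqqqqqqqqq

Each string has the form b^{3n-1} k^{2n-2} q^{2n-1}, where the shown terms are n = 2, 3, 4, 5.
Setting n = 6 gives 17, 10, 11 characters in each block.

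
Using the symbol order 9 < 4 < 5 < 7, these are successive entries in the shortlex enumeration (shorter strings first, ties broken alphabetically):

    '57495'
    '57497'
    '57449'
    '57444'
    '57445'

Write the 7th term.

Advancing 2 positions from 57445 through 57445 → 57447 reaches term 7.

57459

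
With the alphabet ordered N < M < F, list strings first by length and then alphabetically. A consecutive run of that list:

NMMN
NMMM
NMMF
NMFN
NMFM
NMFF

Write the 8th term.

NFNM

Continuing the enumeration 2 steps past NMFF: NMFF → NFNN → (answer).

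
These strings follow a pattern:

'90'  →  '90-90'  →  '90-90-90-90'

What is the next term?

90-90-90-90-90-90-90-90

Every step duplicates the string with '-' between the halves.
So the next term is two copies of 90-90-90-90 with '-' between the halves.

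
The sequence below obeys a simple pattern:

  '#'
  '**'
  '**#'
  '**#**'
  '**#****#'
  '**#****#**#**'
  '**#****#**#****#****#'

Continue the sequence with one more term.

Each term (from the third on) is the previous term followed by the one before it: term 3 = **·# = **#.
The next term joins **#****#**#****#****# and **#****#**#**.

**#****#**#****#****#**#****#**#**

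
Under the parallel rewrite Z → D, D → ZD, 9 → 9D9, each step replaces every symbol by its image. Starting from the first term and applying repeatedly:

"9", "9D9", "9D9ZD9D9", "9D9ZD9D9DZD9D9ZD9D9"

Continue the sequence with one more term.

Applying the rule to each of the 19 symbols of 9D9ZD9D9DZD9D9ZD9D9 gives the pieces 9D9 ZD 9D9 D ZD 9D9 ZD 9D9 ZD D ZD 9D9 ZD 9D9 D ZD 9D9 ZD 9D9, which concatenate to the answer.

9D9ZD9D9DZD9D9ZD9D9ZDDZD9D9ZD9D9DZD9D9ZD9D9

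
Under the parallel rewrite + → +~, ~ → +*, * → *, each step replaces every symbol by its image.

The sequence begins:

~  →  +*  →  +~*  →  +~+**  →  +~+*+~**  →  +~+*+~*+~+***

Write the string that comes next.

+~+*+~*+~+**+~+*+~***

Replace each of the 13 characters of +~+*+~*+~+*** in place — +~ +* +~ * +~ +* * +~ +* +~ * * * — and concatenate.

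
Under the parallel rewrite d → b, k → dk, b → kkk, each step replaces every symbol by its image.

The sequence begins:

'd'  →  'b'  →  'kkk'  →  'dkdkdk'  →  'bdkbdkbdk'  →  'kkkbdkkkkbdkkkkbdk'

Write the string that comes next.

dkdkdkkkkbdkdkdkdkkkkbdkdkdkdkkkkbdk

Replace each of the 18 characters of kkkbdkkkkbdkkkkbdk in place — dk dk dk kkk b dk dk dk dk kkk b dk dk dk dk kkk b dk — and concatenate.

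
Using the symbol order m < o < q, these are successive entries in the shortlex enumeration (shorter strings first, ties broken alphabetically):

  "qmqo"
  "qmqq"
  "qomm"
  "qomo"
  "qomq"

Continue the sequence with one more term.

The successor of qomq increments the rightmost position that isn't already q and resets every position after it to m.

qoom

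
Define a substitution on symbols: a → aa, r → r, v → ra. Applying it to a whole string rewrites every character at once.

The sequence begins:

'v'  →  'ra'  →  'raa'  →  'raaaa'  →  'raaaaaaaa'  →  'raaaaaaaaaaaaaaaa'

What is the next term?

Applying the rule to each of the 17 symbols of raaaaaaaaaaaaaaaa gives the pieces r aa aa aa aa aa aa aa aa aa aa aa aa aa aa aa aa, which concatenate to the answer.

raaaaaaaaaaaaaaaaaaaaaaaaaaaaaaaa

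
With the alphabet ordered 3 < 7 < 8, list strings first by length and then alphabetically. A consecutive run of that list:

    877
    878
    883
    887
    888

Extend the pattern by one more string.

After 888 the length-3 strings are exhausted; the first length-4 string is 4 copies of 3.

3333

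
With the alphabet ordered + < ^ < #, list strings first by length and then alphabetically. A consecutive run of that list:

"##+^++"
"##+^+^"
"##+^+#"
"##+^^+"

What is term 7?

##+^#+

Continuing the enumeration 3 steps past ##+^^+: ##+^^+ → ##+^^^ → ##+^^# → (answer).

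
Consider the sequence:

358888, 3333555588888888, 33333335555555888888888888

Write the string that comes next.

333333333355555555558888888888888888

Each string has the form 3^{3n-2} 5^{3n-2} 8^{4n} (n = 1, 2, …).
At n = 4 the blocks have lengths 10, 10, 16.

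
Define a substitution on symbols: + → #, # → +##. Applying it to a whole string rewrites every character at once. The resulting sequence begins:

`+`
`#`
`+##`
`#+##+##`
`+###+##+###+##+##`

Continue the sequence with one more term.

Rewriting the 17 symbols of +###+##+###+##+## one by one yields # +## +## +## # +## +## # +## +## +## # +## +## # +## +##; concatenated:

#+##+##+###+##+###+##+##+###+##+###+##+##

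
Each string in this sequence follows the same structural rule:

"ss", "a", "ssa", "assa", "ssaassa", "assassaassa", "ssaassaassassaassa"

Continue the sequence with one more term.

assassaassassaassaassassaassa

This is a Fibonacci-style word recurrence s(k) = s(k−2)·s(k−1): e.g. ss·a = ssa.
The next term joins assassaassa and ssaassaassassaassa.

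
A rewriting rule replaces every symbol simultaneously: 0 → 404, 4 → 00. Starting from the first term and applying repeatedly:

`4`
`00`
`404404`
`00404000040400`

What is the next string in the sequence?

Rewriting the 14 symbols of 00404000040400 one by one yields 404 404 00 404 00 404 404 404 404 00 404 00 404 404; concatenated:

40440400404004044044044040040400404404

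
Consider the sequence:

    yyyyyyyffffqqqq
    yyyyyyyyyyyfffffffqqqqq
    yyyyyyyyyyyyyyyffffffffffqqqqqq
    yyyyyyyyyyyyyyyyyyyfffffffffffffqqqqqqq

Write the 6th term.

Reading off run lengths: y runs 7, 11, 15, 19; f runs 4, 7, 10, 13; q runs 4, 5, 6, 7 — each is linear in n (n = 1, 2, …).
For term 6, n = 6, so the run lengths are 27, 19, 9.

yyyyyyyyyyyyyyyyyyyyyyyyyyyfffffffffffffffffffqqqqqqqqq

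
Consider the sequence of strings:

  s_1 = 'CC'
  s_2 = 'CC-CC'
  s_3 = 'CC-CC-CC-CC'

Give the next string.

Each string is two copies of the previous one joined by '-'.
One more doubling of CC-CC-CC-CC gives the answer.

CC-CC-CC-CC-CC-CC-CC-CC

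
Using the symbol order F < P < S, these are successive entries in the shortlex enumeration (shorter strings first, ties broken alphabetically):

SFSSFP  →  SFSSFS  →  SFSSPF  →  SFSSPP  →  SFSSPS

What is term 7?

SFSSSP

Continuing the enumeration 2 steps past SFSSPS: SFSSPS → SFSSSF → (answer).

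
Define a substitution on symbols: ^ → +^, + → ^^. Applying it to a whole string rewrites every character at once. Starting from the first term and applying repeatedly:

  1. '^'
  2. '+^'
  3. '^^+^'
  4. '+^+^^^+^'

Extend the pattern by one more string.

^^+^^^+^+^+^^^+^

Expanding +^+^^^+^: +→^^, ^→+^, +→^^, ^→+^, ^→+^, ^→+^, +→^^, ^→+^. Concatenated: ^^ +^ ^^ +^ +^ +^ ^^ +^.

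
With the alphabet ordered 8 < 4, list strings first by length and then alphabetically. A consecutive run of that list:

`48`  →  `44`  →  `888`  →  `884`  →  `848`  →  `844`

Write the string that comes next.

Treat 844 as a base-2 numeral over the given alphabet and add one, carrying through any trailing 4's.

488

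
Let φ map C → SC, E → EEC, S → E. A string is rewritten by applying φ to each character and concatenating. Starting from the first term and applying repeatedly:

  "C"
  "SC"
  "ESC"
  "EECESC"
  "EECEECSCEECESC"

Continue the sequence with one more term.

Applying the rule to each of the 14 symbols of EECEECSCEECESC gives the pieces EEC EEC SC EEC EEC SC E SC EEC EEC SC EEC E SC, which concatenate to the answer.

EECEECSCEECEECSCESCEECEECSCEECESC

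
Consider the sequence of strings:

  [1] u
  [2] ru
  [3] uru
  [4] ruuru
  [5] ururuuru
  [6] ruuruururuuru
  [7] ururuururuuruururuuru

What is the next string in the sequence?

ruuruururuuruururuururuuruururuuru

From term 3 onward, concatenate the second-to-last term with the last: u·ru = uru, ru·uru = ruuru, …
Continuing: ruuruururuuru · ururuururuuruururuuru gives term 8.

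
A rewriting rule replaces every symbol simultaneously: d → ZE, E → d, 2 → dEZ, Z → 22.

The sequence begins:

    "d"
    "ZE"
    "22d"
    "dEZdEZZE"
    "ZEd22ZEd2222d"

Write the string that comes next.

22dZEdEZdEZ22dZEdEZdEZdEZdEZZE

φ(ZEd22ZEd2222d) expands symbol-by-symbol to 22 d ZE dEZ dEZ 22 d ZE dEZ dEZ dEZ dEZ ZE; joining the 13 pieces gives the next term.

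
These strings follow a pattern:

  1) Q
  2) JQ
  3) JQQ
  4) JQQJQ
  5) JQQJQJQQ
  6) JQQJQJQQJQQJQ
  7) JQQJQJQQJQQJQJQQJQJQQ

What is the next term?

JQQJQJQQJQQJQJQQJQJQQJQQJQJQQJQQJQ

Each term (from the third on) is the previous term followed by the one before it: term 3 = JQ·Q = JQQ.
The next term joins JQQJQJQQJQQJQJQQJQJQQ and JQQJQJQQJQQJQ.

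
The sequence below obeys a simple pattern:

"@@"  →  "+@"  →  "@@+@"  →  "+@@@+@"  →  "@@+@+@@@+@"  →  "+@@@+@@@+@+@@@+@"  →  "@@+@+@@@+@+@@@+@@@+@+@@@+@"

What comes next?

+@@@+@@@+@+@@@+@@@+@+@@@+@+@@@+@@@+@+@@@+@

From term 3 onward, concatenate the second-to-last term with the last: @@·+@ = @@+@, +@·@@+@ = +@@@+@, …
So term 8 is +@@@+@@@+@+@@@+@·@@+@+@@@+@+@@@+@@@+@+@@@+@.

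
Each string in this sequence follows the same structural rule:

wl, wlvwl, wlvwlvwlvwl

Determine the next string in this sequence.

s(k+1) = s(k)·v·s(k) — each term doubles the last with 'v' between the halves.
Doubling wlvwlvwlvwl with 'v' between the halves:

wlvwlvwlvwlvwlvwlvwlvwl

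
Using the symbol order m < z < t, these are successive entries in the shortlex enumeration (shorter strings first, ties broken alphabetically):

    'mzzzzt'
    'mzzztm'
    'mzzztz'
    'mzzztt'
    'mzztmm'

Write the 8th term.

mzztzm

Continuing the enumeration 3 steps past mzztmm: mzztmm → mzztmz → mzztmt → (answer).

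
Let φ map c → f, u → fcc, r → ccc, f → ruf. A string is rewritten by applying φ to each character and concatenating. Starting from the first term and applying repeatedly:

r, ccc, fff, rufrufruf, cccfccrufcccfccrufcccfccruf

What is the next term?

Rewriting the 27 symbols of cccfccrufcccfccrufcccfccruf one by one yields f f f ruf f f ccc fcc ruf f f f ruf f f ccc fcc ruf f f f ruf f f ccc fcc ruf; concatenated:

fffrufffcccfccruffffrufffcccfccruffffrufffcccfccruf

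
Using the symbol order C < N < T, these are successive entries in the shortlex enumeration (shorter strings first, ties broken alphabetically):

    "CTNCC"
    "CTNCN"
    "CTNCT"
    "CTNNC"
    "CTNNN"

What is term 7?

Continuing the enumeration 2 steps past CTNNN: CTNNN → CTNNT → (answer).

CTNTC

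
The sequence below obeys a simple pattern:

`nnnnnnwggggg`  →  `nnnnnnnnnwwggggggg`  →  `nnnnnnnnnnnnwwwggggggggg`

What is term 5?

The n-th term is 3n n's then n-1 w's then 2n+1 g's, where the shown terms are n = 2, 3, 4.
For term 5, n = 6, so the run lengths are 18, 5, 13.

nnnnnnnnnnnnnnnnnnwwwwwggggggggggggg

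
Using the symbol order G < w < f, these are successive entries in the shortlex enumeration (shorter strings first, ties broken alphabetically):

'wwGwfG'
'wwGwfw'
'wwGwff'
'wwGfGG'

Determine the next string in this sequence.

wwGfGw

The successor of wwGfGG increments the rightmost position that isn't already f and resets every position after it to G.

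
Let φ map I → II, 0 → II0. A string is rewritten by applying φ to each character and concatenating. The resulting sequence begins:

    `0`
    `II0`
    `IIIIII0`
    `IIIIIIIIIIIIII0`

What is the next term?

IIIIIIIIIIIIIIIIIIIIIIIIIIIIII0

Applying the rule to each of the 15 symbols of IIIIIIIIIIIIII0 gives the pieces II II II II II II II II II II II II II II II0, which concatenate to the answer.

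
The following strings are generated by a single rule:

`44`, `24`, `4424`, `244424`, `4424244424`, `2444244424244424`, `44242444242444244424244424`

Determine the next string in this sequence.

From term 3 onward, concatenate the second-to-last term with the last: 44·24 = 4424, 24·4424 = 244424, …
The next term joins 2444244424244424 and 44242444242444244424244424.

244424442424442444242444242444244424244424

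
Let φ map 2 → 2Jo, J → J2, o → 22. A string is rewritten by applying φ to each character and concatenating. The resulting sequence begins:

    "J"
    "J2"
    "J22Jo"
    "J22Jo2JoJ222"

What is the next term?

Expanding J22Jo2JoJ222: J→J2, 2→2Jo, 2→2Jo, J→J2, o→22, 2→2Jo, J→J2, o→22, J→J2, 2→2Jo, 2→2Jo, 2→2Jo. Concatenated: J2 2Jo 2Jo J2 22 2Jo J2 22 J2 2Jo 2Jo 2Jo.

J22Jo2JoJ2222JoJ222J22Jo2Jo2Jo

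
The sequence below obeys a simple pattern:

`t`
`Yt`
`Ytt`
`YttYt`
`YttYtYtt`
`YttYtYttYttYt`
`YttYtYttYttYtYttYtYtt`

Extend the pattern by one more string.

Each term (from the third on) is the previous term followed by the one before it: term 3 = Yt·t = Ytt.
Continuing: YttYtYttYttYtYttYtYtt · YttYtYttYttYt gives term 8.

YttYtYttYttYtYttYtYttYttYtYttYttYt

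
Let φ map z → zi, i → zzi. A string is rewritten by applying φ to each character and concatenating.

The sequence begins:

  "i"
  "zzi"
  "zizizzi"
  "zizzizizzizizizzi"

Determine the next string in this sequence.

zizzizizizzizizzizizizzizizzizizzizizizzi

Replace each of the 17 characters of zizzizizzizizizzi in place — zi zzi zi zi zzi zi zzi zi zi zzi zi zzi zi zzi zi zi zzi — and concatenate.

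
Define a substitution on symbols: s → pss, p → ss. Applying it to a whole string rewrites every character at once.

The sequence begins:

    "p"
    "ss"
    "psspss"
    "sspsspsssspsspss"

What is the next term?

φ(sspsspsssspsspss) expands symbol-by-symbol to pss pss ss pss pss ss pss pss pss pss ss pss pss ss pss pss; joining the 16 pieces gives the next term.

psspsssspsspsssspsspsspsspsssspsspsssspsspss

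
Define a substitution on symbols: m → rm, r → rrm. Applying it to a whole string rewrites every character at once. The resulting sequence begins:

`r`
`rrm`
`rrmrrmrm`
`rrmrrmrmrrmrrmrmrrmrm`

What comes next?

rrmrrmrmrrmrrmrmrrmrmrrmrrmrmrrmrrmrmrrmrmrrmrrmrmrrmrm

Replace each of the 21 characters of rrmrrmrmrrmrrmrmrrmrm in place — rrm rrm rm rrm rrm rm rrm rm rrm rrm rm rrm rrm rm rrm rm rrm rrm rm rrm rm — and concatenate.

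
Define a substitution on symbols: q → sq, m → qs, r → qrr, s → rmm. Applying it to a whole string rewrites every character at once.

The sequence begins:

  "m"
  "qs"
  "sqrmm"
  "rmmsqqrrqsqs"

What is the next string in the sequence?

Expanding rmmsqqrrqsqs: r→qrr, m→qs, m→qs, s→rmm, q→sq, q→sq, r→qrr, r→qrr, q→sq, s→rmm, q→sq, s→rmm. Concatenated: qrr qs qs rmm sq sq qrr qrr sq rmm sq rmm.

qrrqsqsrmmsqsqqrrqrrsqrmmsqrmm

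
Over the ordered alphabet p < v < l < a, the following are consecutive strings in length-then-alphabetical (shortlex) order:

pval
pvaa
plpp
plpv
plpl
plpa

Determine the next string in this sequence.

Find the rightmost character of plpa below a, bump it to the next letter, and reset everything to its right to p.

plvp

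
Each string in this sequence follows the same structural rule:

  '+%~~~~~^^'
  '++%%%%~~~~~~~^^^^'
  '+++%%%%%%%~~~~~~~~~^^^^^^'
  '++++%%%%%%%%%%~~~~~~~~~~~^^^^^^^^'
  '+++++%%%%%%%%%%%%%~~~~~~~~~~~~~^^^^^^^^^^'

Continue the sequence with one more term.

++++++%%%%%%%%%%%%%%%%~~~~~~~~~~~~~~~^^^^^^^^^^^^

Reading off run lengths: + runs 1, 2, 3, 4, 5; % runs 1, 4, 7, 10, 13; ~ runs 5, 7, 9, 11, 13; ^ runs 2, 4, 6, 8, 10 — each is linear in n (n = 1, 2, …).
Setting n = 6 gives 6, 16, 15, 12 characters in each block.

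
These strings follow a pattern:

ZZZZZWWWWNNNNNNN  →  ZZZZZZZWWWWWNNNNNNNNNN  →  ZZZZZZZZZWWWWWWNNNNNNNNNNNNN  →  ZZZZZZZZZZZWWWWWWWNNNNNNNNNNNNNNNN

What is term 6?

Reading off run lengths: Z runs 5, 7, 9, 11; W runs 4, 5, 6, 7; N runs 7, 10, 13, 16 — each is linear in n, where the shown terms are n = 2, 3, 4, 5.
Setting n = 7 gives 15, 9, 22 characters in each block.

ZZZZZZZZZZZZZZZWWWWWWWWWNNNNNNNNNNNNNNNNNNNNNN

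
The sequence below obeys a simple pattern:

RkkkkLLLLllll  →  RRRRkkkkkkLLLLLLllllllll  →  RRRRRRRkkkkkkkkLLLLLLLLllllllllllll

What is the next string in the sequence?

Term n consists of 3n-2 R's, followed by 2n+2 k's, followed by 2n+2 L's, followed by 4n l's (n = 1, 2, …).
For the next term, n = 4, so the run lengths are 10, 10, 10, 16.

RRRRRRRRRRkkkkkkkkkkLLLLLLLLLLllllllllllllllll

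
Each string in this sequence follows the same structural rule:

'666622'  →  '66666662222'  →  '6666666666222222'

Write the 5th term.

66666666666666662222222222

Term n consists of 3n+1 6's, followed by 2n 2's (n = 1, 2, …).
Setting n = 5 gives 16, 10 characters in each block.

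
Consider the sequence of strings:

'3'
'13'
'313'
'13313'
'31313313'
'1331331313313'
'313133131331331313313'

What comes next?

Each term (from the third on) is the two preceding terms concatenated in order: term 3 = 3·13 = 313.
So term 8 is 1331331313313·313133131331331313313.

1331331313313313133131331331313313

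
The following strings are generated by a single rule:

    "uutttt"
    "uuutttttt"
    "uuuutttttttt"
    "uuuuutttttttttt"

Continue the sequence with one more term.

Each string has the form u^{n} t^{2n}, where the shown terms are n = 2, 3, 4, 5.
For the next term, n = 6, so the run lengths are 6, 12.

uuuuuutttttttttttt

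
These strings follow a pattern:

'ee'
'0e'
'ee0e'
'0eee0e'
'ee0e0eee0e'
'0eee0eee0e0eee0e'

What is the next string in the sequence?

ee0e0eee0e0eee0eee0e0eee0e

Each term (from the third on) is the two preceding terms concatenated in order: term 3 = ee·0e = ee0e.
Continuing: ee0e0eee0e · 0eee0eee0e0eee0e gives term 7.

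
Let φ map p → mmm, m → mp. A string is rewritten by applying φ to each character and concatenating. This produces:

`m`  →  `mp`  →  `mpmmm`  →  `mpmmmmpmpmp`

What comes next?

mpmmmmpmpmpmpmmmmpmmmmpmmm

Expanding mpmmmmpmpmp: m→mp, p→mmm, m→mp, m→mp, m→mp, m→mp, p→mmm, m→mp, p→mmm, m→mp, p→mmm. Concatenated: mp mmm mp mp mp mp mmm mp mmm mp mmm.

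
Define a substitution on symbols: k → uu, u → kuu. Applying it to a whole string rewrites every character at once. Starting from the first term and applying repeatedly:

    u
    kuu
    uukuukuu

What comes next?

kuukuuuukuukuuuukuukuu

Expanding uukuukuu: u→kuu, u→kuu, k→uu, u→kuu, u→kuu, k→uu, u→kuu, u→kuu. Concatenated: kuu kuu uu kuu kuu uu kuu kuu.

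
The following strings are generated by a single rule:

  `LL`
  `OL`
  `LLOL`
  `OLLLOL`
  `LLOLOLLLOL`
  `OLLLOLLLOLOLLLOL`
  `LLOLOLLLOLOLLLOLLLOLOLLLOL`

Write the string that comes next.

OLLLOLLLOLOLLLOLLLOLOLLLOLOLLLOLLLOLOLLLOL

From term 3 onward, concatenate the second-to-last term with the last: LL·OL = LLOL, OL·LLOL = OLLLOL, …
The next term joins OLLLOLLLOLOLLLOL and LLOLOLLLOLOLLLOLLLOLOLLLOL.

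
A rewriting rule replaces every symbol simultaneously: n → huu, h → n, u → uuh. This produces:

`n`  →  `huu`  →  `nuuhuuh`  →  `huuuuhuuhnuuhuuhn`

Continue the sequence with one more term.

φ(huuuuhuuhnuuhuuhn) expands symbol-by-symbol to n uuh uuh uuh uuh n uuh uuh n huu uuh uuh n uuh uuh n huu; joining the 17 pieces gives the next term.

nuuhuuhuuhuuhnuuhuuhnhuuuuhuuhnuuhuuhnhuu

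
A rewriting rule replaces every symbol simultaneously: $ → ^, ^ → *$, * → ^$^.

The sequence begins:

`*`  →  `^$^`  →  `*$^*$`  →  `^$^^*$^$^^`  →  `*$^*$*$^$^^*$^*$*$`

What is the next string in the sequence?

φ(*$^*$*$^$^^*$^*$*$) expands symbol-by-symbol to ^$^ ^ *$ ^$^ ^ ^$^ ^ *$ ^ *$ *$ ^$^ ^ *$ ^$^ ^ ^$^ ^; joining the 18 pieces gives the next term.

^$^^*$^$^^^$^^*$^*$*$^$^^*$^$^^^$^^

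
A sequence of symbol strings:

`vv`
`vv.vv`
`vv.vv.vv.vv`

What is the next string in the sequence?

s(k+1) = s(k)·.·s(k) — each term doubles the last with '.' between the halves.
Doubling vv.vv.vv.vv with '.' between the halves:

vv.vv.vv.vv.vv.vv.vv.vv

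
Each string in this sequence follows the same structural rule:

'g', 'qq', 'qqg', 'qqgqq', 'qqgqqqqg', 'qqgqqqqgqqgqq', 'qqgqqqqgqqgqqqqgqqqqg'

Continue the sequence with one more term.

This is a Fibonacci-style word recurrence s(k) = s(k−1)·s(k−2): e.g. qq·g = qqg.
The next term joins qqgqqqqgqqgqqqqgqqqqg and qqgqqqqgqqgqq.

qqgqqqqgqqgqqqqgqqqqgqqgqqqqgqqgqq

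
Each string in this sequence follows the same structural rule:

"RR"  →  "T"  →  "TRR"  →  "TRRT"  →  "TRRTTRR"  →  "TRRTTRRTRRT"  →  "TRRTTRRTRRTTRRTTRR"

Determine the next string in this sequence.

Each term (from the third on) is the previous term followed by the one before it: term 3 = T·RR = TRR.
Continuing: TRRTTRRTRRTTRRTTRR · TRRTTRRTRRT gives term 8.

TRRTTRRTRRTTRRTTRRTRRTTRRTRRT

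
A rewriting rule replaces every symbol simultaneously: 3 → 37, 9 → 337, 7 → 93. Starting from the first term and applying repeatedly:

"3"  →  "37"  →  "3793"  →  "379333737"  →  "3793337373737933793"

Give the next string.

Applying the rule to each of the 19 symbols of 3793337373737933793 gives the pieces 37 93 337 37 37 37 93 37 93 37 93 37 93 337 37 37 93 337 37, which concatenate to the answer.

37933373737379337933793379333737379333737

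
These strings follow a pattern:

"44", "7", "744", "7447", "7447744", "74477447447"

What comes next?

744774474477447744

Each term (from the third on) is the previous term followed by the one before it: term 3 = 7·44 = 744.
Continuing: 74477447447 · 7447744 gives term 7.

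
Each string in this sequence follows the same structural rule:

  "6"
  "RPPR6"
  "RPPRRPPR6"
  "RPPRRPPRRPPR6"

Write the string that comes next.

Each term is the previous one with RPPR prepended.
Applying this once more to RPPRRPPRRPPR6:

RPPRRPPRRPPRRPPR6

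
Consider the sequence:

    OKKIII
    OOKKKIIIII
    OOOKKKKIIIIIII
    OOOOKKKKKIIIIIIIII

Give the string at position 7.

Each string has the form O^{n} K^{n+1} I^{2n+1} (n = 1, 2, …).
Setting n = 7 gives 7, 8, 15 characters in each block.

OOOOOOOKKKKKKKKIIIIIIIIIIIIIII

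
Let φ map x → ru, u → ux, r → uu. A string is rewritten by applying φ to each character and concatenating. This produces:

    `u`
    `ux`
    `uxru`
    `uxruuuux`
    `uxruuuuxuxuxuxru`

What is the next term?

uxruuuuxuxuxuxruuxruuxruuxruuuux

Replace each of the 16 characters of uxruuuuxuxuxuxru in place — ux ru uu ux ux ux ux ru ux ru ux ru ux ru uu ux — and concatenate.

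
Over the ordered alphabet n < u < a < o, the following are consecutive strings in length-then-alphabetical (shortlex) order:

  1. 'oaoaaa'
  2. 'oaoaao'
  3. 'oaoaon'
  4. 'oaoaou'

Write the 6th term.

Stepping forward 2 times from oaoaou: oaoaou → oaoaoa, then the target.

oaoaoo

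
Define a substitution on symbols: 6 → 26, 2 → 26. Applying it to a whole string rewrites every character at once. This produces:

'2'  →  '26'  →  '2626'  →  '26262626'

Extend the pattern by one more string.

Expanding 26262626: 2→26, 6→26, 2→26, 6→26, 2→26, 6→26, 2→26, 6→26. Concatenated: 26 26 26 26 26 26 26 26.

2626262626262626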